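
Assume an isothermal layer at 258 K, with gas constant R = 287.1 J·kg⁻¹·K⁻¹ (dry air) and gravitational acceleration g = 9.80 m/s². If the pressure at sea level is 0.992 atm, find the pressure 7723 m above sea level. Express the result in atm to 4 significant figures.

Scale height: H = RT/g = 287.1 × 258 / 9.80 = 7558.3 m.
Barometric formula: P = P₀ exp(−z/H).
z/H = 7723.0/7558.3 = 1.0218; exp(−1.0218) = 0.35995.
P = 0.992 × 0.35995 = 0.35707 atm.

P ≈ 0.3571 atm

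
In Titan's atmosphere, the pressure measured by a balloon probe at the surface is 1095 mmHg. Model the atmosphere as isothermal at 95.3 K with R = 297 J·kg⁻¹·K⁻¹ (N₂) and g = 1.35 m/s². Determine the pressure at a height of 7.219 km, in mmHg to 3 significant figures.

Scale height: H = RT/g = 297 × 95.3 / 1.35 = 20966 m.
Barometric formula: P = P₀ exp(−z/H).
z/H = 7219.0/20966 = 0.34432; exp(−0.34432) = 0.70870.
P = 1095 × 0.70870 = 776.03 mmHg.

P ≈ 776 mmHg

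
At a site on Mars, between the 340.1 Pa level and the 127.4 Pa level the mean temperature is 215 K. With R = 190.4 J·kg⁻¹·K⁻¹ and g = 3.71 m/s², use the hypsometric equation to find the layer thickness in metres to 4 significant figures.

Δz ≈ 10830 m

Hypsometric equation: Δz = (R T̄/g) ln(P₁/P₂).
R T̄/g = 190.4 × 215 / 3.71 = 11034 m.
ln(340.1/127.4) = ln(2.6695) = 0.98189.
Δz = 11034 × 0.98189 = 10834 m.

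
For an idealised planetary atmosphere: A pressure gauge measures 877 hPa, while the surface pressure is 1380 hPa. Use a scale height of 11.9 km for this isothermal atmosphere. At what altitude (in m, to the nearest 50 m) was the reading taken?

Invert the barometric formula: z = H ln(P₀/P).
P₀/P = 1380/877 = 1.5735; ln(1.5735) = 0.45330.
z = 11900 × 0.45330 = 5394.3 m.

z ≈ 5400 m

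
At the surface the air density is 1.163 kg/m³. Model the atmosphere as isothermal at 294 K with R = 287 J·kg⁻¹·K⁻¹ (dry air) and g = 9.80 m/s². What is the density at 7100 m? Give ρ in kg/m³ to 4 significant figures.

ρ ≈ 0.5099 kg/m³

Scale height: H = RT/g = 287 × 294 / 9.80 = 8610.0 m.
In an isothermal atmosphere, density decays like pressure: ρ = ρ₀ exp(−z/H).
z/H = 7100.0/8610.0 = 0.82462; exp(−0.82462) = 0.43840.
ρ = 1.163 × 0.43840 = 0.50986 kg/m³.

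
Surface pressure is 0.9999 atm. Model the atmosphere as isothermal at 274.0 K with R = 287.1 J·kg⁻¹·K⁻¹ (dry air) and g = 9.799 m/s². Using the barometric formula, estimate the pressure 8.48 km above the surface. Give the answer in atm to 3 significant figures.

P ≈ 0.348 atm

Scale height: H = RT/g = 287.1 × 274.0 / 9.799 = 8027.9 m.
Barometric formula: P = P₀ exp(−z/H).
z/H = 8480.0/8027.9 = 1.0563; exp(−1.0563) = 0.34774.
P = 0.9999 × 0.34774 = 0.34771 atm.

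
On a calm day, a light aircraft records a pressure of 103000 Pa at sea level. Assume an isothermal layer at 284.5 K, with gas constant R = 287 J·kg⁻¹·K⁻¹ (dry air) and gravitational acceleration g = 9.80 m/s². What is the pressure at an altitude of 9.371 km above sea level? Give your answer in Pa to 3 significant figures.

Scale height: H = RT/g = 287 × 284.5 / 9.80 = 8331.8 m.
Barometric formula: P = P₀ exp(−z/H).
z/H = 9371.0/8331.8 = 1.1247; exp(−1.1247) = 0.32475.
P = 103000 × 0.32475 = 33449 Pa.

P ≈ 33400 Pa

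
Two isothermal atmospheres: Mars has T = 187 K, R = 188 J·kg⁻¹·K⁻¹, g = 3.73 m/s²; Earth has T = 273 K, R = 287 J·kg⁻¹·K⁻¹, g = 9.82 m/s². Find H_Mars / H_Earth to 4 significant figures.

H = RT/g for each body.
H_Mars = 188 × 187 / 3.73 = 9425.2 m.
H_Earth = 287 × 273 / 9.82 = 7978.7 m.
H_Mars/H_Earth = 9425.2/7978.7 = 1.1813.

H_Mars/H_Earth ≈ 1.181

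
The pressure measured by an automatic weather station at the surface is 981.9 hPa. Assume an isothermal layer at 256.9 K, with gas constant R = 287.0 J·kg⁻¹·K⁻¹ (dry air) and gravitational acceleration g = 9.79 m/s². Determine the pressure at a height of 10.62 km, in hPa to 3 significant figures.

Scale height: H = RT/g = 287.0 × 256.9 / 9.79 = 7531.2 m.
Barometric formula: P = P₀ exp(−z/H).
z/H = 10620/7531.2 = 1.4101; exp(−1.4101) = 0.24412.
P = 981.9 × 0.24412 = 239.70 hPa.

P ≈ 240 hPa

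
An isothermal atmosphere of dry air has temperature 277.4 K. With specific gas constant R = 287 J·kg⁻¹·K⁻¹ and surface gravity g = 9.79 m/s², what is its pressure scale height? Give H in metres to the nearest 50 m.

H ≈ 8150 m

The scale height of an isothermal atmosphere is H = RT/g.
H = 287 × 277.4 / 9.79 = 79614/9.79 = 8132.2 m.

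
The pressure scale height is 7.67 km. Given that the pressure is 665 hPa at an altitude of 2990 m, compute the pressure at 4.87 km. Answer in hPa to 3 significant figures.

Between two levels, P₂ = P₁ exp(−Δz/H) with Δz = z₂ − z₁.
Δz = 4870.0 − 2990.0 = 1880.0 m; Δz/H = 1880.0/7670.0 = 0.24511.
P₂ = 665 × exp(−0.24511) = 665 × 0.78262 = 520.44 hPa.

P ≈ 520 hPa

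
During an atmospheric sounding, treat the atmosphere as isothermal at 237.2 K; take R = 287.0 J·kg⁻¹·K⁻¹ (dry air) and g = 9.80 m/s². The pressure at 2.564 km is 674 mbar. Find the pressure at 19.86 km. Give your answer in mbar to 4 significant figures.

Scale height: H = RT/g = 287.0 × 237.2 / 9.80 = 6946.6 m.
Between two levels, P₂ = P₁ exp(−Δz/H) with Δz = z₂ − z₁.
Δz = 19860 − 2564.0 = 17296 m; Δz/H = 17296/6946.6 = 2.4899.
P₂ = 674 × exp(−2.4899) = 674 × 0.082918 = 55.887 mbar.

P ≈ 55.89 mbar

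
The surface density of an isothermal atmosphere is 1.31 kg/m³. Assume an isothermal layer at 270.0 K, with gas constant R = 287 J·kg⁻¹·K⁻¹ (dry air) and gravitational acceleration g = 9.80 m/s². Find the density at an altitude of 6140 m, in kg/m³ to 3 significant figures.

Scale height: H = RT/g = 287 × 270.0 / 9.80 = 7907.1 m.
In an isothermal atmosphere, density decays like pressure: ρ = ρ₀ exp(−z/H).
z/H = 6140.0/7907.1 = 0.77652; exp(−0.77652) = 0.46000.
ρ = 1.31 × 0.46000 = 0.60260 kg/m³.

ρ ≈ 0.603 kg/m³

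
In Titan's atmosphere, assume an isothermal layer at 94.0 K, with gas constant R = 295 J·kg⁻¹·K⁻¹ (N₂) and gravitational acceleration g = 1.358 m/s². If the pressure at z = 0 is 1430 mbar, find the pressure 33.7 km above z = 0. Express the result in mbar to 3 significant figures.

P ≈ 275 mbar

Scale height: H = RT/g = 295 × 94.0 / 1.358 = 20420 m.
Barometric formula: P = P₀ exp(−z/H).
z/H = 33700/20420 = 1.6503; exp(−1.6503) = 0.19199.
P = 1430 × 0.19199 = 274.55 mbar.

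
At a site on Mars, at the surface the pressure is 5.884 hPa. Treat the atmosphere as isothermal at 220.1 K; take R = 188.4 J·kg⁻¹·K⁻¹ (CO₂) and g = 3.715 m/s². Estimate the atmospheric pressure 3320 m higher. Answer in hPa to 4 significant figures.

Scale height: H = RT/g = 188.4 × 220.1 / 3.715 = 11162 m.
Barometric formula: P = P₀ exp(−z/H).
z/H = 3320.0/11162 = 0.29744; exp(−0.29744) = 0.74272.
P = 5.884 × 0.74272 = 4.3702 hPa.

P ≈ 4.370 hPa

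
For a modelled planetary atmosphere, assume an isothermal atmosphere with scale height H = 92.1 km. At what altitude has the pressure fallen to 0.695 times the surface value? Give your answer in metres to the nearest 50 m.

Set P/P₀ = exp(−z/H) = 0.695, so z = −H ln(0.695).
−ln(0.695) = 0.36384; z = 92100 × 0.36384 = 33510 m.

z ≈ 33500 m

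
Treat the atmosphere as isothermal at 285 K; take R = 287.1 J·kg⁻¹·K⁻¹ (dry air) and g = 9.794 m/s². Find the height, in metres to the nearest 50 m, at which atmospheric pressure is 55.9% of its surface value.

z ≈ 4850 m

Scale height: H = RT/g = 287.1 × 285 / 9.794 = 8354.5 m.
Set P/P₀ = exp(−z/H) = 0.559, so z = −H ln(0.559).
−ln(0.559) = 0.58161; z = 8354.5 × 0.58161 = 4859.1 m.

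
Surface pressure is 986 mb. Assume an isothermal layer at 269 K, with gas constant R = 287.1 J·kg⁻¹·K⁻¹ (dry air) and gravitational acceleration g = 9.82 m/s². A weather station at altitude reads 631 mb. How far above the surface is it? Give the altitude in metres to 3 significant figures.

z ≈ 3510 m

Scale height: H = RT/g = 287.1 × 269 / 9.82 = 7864.6 m.
Invert the barometric formula: z = H ln(P₀/P).
P₀/P = 986/631 = 1.5626; ln(1.5626) = 0.44635.
z = 7864.6 × 0.44635 = 3510.4 m.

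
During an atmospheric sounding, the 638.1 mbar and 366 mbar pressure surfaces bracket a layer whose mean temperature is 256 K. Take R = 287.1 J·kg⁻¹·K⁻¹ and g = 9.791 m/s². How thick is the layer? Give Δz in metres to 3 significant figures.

Δz ≈ 4170 m

Hypsometric equation: Δz = (R T̄/g) ln(P₁/P₂).
R T̄/g = 287.1 × 256 / 9.791 = 7506.6 m.
ln(638.1/366) = ln(1.7434) = 0.55584.
Δz = 7506.6 × 0.55584 = 4172.5 m.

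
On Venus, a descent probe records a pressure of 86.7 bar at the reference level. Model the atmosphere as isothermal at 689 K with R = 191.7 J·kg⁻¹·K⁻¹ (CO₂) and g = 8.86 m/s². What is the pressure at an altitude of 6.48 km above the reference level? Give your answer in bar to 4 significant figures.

Scale height: H = RT/g = 191.7 × 689 / 8.86 = 14908 m.
Barometric formula: P = P₀ exp(−z/H).
z/H = 6480.0/14908 = 0.43467; exp(−0.43467) = 0.64748.
P = 86.7 × 0.64748 = 56.137 bar.

P ≈ 56.14 bar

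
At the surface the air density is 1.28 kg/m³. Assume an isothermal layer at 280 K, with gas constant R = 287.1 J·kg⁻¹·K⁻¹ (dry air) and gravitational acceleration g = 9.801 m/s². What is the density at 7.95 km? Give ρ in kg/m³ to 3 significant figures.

Scale height: H = RT/g = 287.1 × 280 / 9.801 = 8202.0 m.
In an isothermal atmosphere, density decays like pressure: ρ = ρ₀ exp(−z/H).
z/H = 7950.0/8202.0 = 0.96928; exp(−0.96928) = 0.37936.
ρ = 1.28 × 0.37936 = 0.48558 kg/m³.

ρ ≈ 0.486 kg/m³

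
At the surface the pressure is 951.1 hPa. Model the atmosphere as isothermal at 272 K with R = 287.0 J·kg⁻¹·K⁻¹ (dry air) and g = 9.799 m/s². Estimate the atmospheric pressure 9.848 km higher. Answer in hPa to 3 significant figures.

Scale height: H = RT/g = 287.0 × 272 / 9.799 = 7966.5 m.
Barometric formula: P = P₀ exp(−z/H).
z/H = 9848.0/7966.5 = 1.2362; exp(−1.2362) = 0.29049.
P = 951.1 × 0.29049 = 276.29 hPa.

P ≈ 276 hPa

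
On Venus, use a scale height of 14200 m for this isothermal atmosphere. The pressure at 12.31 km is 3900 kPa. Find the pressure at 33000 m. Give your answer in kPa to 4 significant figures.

P ≈ 908.4 kPa

Between two levels, P₂ = P₁ exp(−Δz/H) with Δz = z₂ − z₁.
Δz = 33000 − 12310 = 20690 m; Δz/H = 20690/14200 = 1.4570.
P₂ = 3900 × exp(−1.4570) = 3900 × 0.23293 = 908.43 kPa.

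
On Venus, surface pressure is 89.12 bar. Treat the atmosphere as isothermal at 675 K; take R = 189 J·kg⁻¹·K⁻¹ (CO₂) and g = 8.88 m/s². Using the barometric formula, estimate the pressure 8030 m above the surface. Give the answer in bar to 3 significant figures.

Scale height: H = RT/g = 189 × 675 / 8.88 = 14367 m.
Barometric formula: P = P₀ exp(−z/H).
z/H = 8030.0/14367 = 0.55892; exp(−0.55892) = 0.57183.
P = 89.12 × 0.57183 = 50.961 bar.

P ≈ 51.0 bar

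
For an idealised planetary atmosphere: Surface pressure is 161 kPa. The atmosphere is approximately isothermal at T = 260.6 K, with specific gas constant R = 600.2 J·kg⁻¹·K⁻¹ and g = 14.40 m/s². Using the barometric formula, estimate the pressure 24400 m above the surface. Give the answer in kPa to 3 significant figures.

Scale height: H = RT/g = 600.2 × 260.6 / 14.40 = 10862 m.
Barometric formula: P = P₀ exp(−z/H).
z/H = 24400/10862 = 2.2464; exp(−2.2464) = 0.10578.
P = 161 × 0.10578 = 17.031 kPa.

P ≈ 17.0 kPa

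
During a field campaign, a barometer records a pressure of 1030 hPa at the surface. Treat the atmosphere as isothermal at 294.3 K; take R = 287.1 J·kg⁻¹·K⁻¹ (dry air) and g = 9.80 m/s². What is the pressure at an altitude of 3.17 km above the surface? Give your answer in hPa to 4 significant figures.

P ≈ 713.1 hPa

Scale height: H = RT/g = 287.1 × 294.3 / 9.80 = 8621.8 m.
Barometric formula: P = P₀ exp(−z/H).
z/H = 3170.0/8621.8 = 0.36767; exp(−0.36767) = 0.69235.
P = 1030 × 0.69235 = 713.12 hPa.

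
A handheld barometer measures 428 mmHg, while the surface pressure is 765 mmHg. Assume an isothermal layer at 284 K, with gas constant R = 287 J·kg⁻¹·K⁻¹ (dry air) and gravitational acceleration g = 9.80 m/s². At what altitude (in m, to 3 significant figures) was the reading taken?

z ≈ 4830 m

Scale height: H = RT/g = 287 × 284 / 9.80 = 8317.1 m.
Invert the barometric formula: z = H ln(P₀/P).
P₀/P = 765/428 = 1.7874; ln(1.7874) = 0.58076.
z = 8317.1 × 0.58076 = 4830.2 m.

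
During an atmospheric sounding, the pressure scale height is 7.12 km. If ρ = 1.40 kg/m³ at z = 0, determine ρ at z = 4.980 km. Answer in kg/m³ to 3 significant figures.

ρ ≈ 0.696 kg/m³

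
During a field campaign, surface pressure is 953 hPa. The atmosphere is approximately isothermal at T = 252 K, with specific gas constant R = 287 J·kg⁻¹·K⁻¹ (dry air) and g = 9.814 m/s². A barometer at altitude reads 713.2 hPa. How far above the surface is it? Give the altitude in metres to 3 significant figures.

z ≈ 2140 m

Scale height: H = RT/g = 287 × 252 / 9.814 = 7369.5 m.
Invert the barometric formula: z = H ln(P₀/P).
P₀/P = 953/713.2 = 1.3362; ln(1.3362) = 0.28983.
z = 7369.5 × 0.28983 = 2135.9 m.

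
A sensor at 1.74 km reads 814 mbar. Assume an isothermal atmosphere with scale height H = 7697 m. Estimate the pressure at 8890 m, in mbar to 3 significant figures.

Between two levels, P₂ = P₁ exp(−Δz/H) with Δz = z₂ − z₁.
Δz = 8890.0 − 1740.0 = 7150.0 m; Δz/H = 7150.0/7697.0 = 0.92893.
P₂ = 814 × exp(−0.92893) = 814 × 0.39498 = 321.51 mbar.

P ≈ 322 mbar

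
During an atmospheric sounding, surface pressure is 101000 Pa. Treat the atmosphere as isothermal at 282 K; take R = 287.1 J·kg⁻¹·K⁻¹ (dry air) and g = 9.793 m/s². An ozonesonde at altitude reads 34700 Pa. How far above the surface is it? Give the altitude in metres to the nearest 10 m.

Scale height: H = RT/g = 287.1 × 282 / 9.793 = 8267.4 m.
Invert the barometric formula: z = H ln(P₀/P).
P₀/P = 101000/34700 = 2.9107; ln(2.9107) = 1.0684.
z = 8267.4 × 1.0684 = 8832.9 m.

z ≈ 8830 m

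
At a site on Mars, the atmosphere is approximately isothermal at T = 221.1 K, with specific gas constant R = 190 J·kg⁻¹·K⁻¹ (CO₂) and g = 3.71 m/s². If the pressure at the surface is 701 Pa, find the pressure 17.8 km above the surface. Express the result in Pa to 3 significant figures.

Scale height: H = RT/g = 190 × 221.1 / 3.71 = 11323 m.
Barometric formula: P = P₀ exp(−z/H).
z/H = 17800/11323 = 1.5720; exp(−1.5720) = 0.20763.
P = 701 × 0.20763 = 145.55 Pa.

P ≈ 146 Pa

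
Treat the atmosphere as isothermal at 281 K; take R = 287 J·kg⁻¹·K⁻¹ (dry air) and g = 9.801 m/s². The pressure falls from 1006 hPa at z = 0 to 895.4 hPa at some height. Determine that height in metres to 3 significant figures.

Scale height: H = RT/g = 287 × 281 / 9.801 = 8228.4 m.
Invert the barometric formula: z = H ln(P₀/P).
P₀/P = 1006/895.4 = 1.1235; ln(1.1235) = 0.11645.
z = 8228.4 × 0.11645 = 958.20 m.

z ≈ 958 m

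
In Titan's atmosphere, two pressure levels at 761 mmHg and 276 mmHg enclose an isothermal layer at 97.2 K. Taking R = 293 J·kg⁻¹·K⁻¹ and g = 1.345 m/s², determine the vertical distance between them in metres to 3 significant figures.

Δz ≈ 21500 m

Hypsometric equation: Δz = (R T̄/g) ln(P₁/P₂).
R T̄/g = 293 × 97.2 / 1.345 = 21174 m.
ln(761/276) = ln(2.7572) = 1.0142.
Δz = 21174 × 1.0142 = 21475 m.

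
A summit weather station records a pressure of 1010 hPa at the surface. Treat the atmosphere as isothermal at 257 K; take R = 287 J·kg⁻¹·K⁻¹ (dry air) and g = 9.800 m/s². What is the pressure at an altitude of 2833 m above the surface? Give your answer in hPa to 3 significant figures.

P ≈ 693 hPa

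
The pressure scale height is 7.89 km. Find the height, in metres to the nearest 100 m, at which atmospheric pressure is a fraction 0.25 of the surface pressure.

z ≈ 10900 m

Set P/P₀ = exp(−z/H) = 0.25, so z = −H ln(0.25).
−ln(0.25) = 1.3863; z = 7890.0 × 1.3863 = 10938 m.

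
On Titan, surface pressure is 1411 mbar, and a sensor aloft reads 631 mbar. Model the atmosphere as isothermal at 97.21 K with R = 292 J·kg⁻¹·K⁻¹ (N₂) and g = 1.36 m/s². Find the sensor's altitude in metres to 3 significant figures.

Scale height: H = RT/g = 292 × 97.21 / 1.36 = 20872 m.
Invert the barometric formula: z = H ln(P₀/P).
P₀/P = 1411/631 = 2.2361; ln(2.2361) = 0.80473.
z = 20872 × 0.80473 = 16796 m.

z ≈ 16800 m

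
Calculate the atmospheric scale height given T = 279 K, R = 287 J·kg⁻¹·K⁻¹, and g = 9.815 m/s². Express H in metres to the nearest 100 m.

H ≈ 8200 m

The scale height of an isothermal atmosphere is H = RT/g.
H = 287 × 279 / 9.815 = 80073/9.815 = 8158.2 m.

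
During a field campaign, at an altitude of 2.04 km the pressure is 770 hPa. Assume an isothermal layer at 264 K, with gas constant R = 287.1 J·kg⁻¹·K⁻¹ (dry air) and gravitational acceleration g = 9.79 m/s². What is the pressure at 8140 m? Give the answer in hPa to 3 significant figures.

Scale height: H = RT/g = 287.1 × 264 / 9.79 = 7742.0 m.
Between two levels, P₂ = P₁ exp(−Δz/H) with Δz = z₂ − z₁.
Δz = 8140.0 − 2040.0 = 6100.0 m; Δz/H = 6100.0/7742.0 = 0.78791.
P₂ = 770 × exp(−0.78791) = 770 × 0.45479 = 350.19 hPa.

P ≈ 350 hPa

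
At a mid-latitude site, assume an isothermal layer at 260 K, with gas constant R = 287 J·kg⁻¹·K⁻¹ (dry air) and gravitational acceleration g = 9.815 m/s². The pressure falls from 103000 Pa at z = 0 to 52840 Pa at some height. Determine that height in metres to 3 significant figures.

Scale height: H = RT/g = 287 × 260 / 9.815 = 7602.6 m.
Invert the barometric formula: z = H ln(P₀/P).
P₀/P = 103000/52840 = 1.9493; ln(1.9493) = 0.66747.
z = 7602.6 × 0.66747 = 5074.5 m.

z ≈ 5070 m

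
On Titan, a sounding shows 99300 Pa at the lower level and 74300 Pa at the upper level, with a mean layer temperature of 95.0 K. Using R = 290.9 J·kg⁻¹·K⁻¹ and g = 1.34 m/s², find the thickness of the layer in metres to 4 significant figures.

Δz ≈ 5982 m

Hypsometric equation: Δz = (R T̄/g) ln(P₁/P₂).
R T̄/g = 290.9 × 95.0 / 1.34 = 20624 m.
ln(99300/74300) = ln(1.3365) = 0.29005.
Δz = 20624 × 0.29005 = 5982.0 m.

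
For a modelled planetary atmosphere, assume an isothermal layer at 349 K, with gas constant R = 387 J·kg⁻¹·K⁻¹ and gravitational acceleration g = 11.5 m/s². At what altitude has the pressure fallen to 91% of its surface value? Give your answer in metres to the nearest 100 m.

Scale height: H = RT/g = 387 × 349 / 11.5 = 11745 m.
Set P/P₀ = exp(−z/H) = 0.91, so z = −H ln(0.91).
−ln(0.91) = 0.094311; z = 11745 × 0.094311 = 1107.7 m.

z ≈ 1100 m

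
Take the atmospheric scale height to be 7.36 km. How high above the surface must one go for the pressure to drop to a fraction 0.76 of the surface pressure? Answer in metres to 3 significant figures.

Set P/P₀ = exp(−z/H) = 0.76, so z = −H ln(0.76).
−ln(0.76) = 0.27444; z = 7360.0 × 0.27444 = 2019.9 m.

z ≈ 2020 m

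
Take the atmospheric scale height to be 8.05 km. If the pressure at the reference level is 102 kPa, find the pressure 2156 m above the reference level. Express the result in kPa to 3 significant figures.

P ≈ 78.0 kPa

Barometric formula: P = P₀ exp(−z/H).
z/H = 2156.0/8050.0 = 0.26783; exp(−0.26783) = 0.76504.
P = 102 × 0.76504 = 78.034 kPa.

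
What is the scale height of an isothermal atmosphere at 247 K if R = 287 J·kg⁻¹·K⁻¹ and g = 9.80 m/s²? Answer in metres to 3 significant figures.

H ≈ 7230 m

The scale height of an isothermal atmosphere is H = RT/g.
H = 287 × 247 / 9.80 = 70889/9.80 = 7233.6 m.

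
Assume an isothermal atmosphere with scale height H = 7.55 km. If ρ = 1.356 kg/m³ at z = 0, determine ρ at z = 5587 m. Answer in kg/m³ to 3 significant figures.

ρ ≈ 0.647 kg/m³

In an isothermal atmosphere, density decays like pressure: ρ = ρ₀ exp(−z/H).
z/H = 5587.0/7550.0 = 0.74000; exp(−0.74000) = 0.47711.
ρ = 1.356 × 0.47711 = 0.64696 kg/m³.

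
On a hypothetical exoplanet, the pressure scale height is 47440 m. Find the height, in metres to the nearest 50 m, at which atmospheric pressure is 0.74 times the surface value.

z ≈ 14300 m

Set P/P₀ = exp(−z/H) = 0.74, so z = −H ln(0.74).
−ln(0.74) = 0.30111; z = 47440 × 0.30111 = 14285 m.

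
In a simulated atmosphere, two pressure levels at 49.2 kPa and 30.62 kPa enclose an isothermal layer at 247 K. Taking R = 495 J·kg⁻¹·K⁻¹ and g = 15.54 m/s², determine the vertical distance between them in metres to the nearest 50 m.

Δz ≈ 3750 m

Hypsometric equation: Δz = (R T̄/g) ln(P₁/P₂).
R T̄/g = 495 × 247 / 15.54 = 7867.8 m.
ln(49.2/30.62) = ln(1.6068) = 0.47424.
Δz = 7867.8 × 0.47424 = 3731.2 m.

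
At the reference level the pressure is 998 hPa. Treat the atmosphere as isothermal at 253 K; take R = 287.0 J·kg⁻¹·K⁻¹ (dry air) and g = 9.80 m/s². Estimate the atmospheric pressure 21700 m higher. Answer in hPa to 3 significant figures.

Scale height: H = RT/g = 287.0 × 253 / 9.80 = 7409.3 m.
Barometric formula: P = P₀ exp(−z/H).
z/H = 21700/7409.3 = 2.9288; exp(−2.9288) = 0.053461.
P = 998 × 0.053461 = 53.354 hPa.

P ≈ 53.4 hPa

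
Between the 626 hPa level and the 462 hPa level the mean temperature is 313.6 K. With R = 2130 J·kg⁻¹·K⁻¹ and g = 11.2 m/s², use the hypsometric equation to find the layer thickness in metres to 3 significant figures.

Δz ≈ 18100 m

Hypsometric equation: Δz = (R T̄/g) ln(P₁/P₂).
R T̄/g = 2130 × 313.6 / 11.2 = 59640 m.
ln(626/462) = ln(1.3550) = 0.30380.
Δz = 59640 × 0.30380 = 18119 m.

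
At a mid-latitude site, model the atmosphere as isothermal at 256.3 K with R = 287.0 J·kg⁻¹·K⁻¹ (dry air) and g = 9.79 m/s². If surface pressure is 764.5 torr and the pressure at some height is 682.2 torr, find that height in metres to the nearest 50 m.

Scale height: H = RT/g = 287.0 × 256.3 / 9.79 = 7513.6 m.
Invert the barometric formula: z = H ln(P₀/P).
P₀/P = 764.5/682.2 = 1.1206; ln(1.1206) = 0.11386.
z = 7513.6 × 0.11386 = 855.50 m.

z ≈ 850 m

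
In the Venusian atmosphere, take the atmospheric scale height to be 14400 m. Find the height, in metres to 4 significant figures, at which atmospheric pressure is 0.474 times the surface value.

Set P/P₀ = exp(−z/H) = 0.474, so z = −H ln(0.474).
−ln(0.474) = 0.74655; z = 14400 × 0.74655 = 10750 m.

z ≈ 10750 m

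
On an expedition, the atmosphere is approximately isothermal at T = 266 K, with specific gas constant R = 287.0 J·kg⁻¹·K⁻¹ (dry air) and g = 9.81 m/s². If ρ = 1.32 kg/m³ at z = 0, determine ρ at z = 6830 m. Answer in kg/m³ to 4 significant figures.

ρ ≈ 0.5488 kg/m³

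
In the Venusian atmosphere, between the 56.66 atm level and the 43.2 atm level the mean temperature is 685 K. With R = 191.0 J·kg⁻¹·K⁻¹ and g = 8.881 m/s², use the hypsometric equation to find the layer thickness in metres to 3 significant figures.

Hypsometric equation: Δz = (R T̄/g) ln(P₁/P₂).
R T̄/g = 191.0 × 685 / 8.881 = 14732 m.
ln(56.66/43.2) = ln(1.3116) = 0.27125.
Δz = 14732 × 0.27125 = 3996.1 m.

Δz ≈ 4000 m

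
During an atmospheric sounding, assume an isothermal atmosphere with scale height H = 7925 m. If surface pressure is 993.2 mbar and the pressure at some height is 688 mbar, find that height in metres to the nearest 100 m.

z ≈ 2900 m

Invert the barometric formula: z = H ln(P₀/P).
P₀/P = 993.2/688 = 1.4436; ln(1.4436) = 0.36714.
z = 7925.0 × 0.36714 = 2909.6 m.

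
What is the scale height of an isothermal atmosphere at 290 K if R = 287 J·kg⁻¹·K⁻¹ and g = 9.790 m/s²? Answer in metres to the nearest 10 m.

The scale height of an isothermal atmosphere is H = RT/g.
H = 287 × 290 / 9.790 = 83230/9.790 = 8501.5 m.

H ≈ 8500 m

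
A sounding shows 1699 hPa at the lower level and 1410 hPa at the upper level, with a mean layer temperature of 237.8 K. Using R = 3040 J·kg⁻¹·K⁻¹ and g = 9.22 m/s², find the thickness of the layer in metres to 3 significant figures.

Hypsometric equation: Δz = (R T̄/g) ln(P₁/P₂).
R T̄/g = 3040 × 237.8 / 9.22 = 78407 m.
ln(1699/1410) = ln(1.2050) = 0.18648.
Δz = 78407 × 0.18648 = 14621 m.

Δz ≈ 14600 m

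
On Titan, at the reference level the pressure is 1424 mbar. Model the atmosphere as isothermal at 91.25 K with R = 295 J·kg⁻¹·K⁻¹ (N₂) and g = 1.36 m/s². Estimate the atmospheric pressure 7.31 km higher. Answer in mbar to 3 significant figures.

Scale height: H = RT/g = 295 × 91.25 / 1.36 = 19793 m.
Barometric formula: P = P₀ exp(−z/H).
z/H = 7310.0/19793 = 0.36932; exp(−0.36932) = 0.69120.
P = 1424 × 0.69120 = 984.27 mbar.

P ≈ 984 mbar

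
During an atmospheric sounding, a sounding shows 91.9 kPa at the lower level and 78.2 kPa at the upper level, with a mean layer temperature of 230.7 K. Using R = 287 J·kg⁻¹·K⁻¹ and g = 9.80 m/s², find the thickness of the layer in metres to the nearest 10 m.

Hypsometric equation: Δz = (R T̄/g) ln(P₁/P₂).
R T̄/g = 287 × 230.7 / 9.80 = 6756.2 m.
ln(91.9/78.2) = ln(1.1752) = 0.16144.
Δz = 6756.2 × 0.16144 = 1090.7 m.

Δz ≈ 1090 m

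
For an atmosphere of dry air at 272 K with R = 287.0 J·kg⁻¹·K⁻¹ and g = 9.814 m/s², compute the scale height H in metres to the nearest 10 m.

The scale height of an isothermal atmosphere is H = RT/g.
H = 287.0 × 272 / 9.814 = 78064/9.814 = 7954.4 m.

H ≈ 7950 m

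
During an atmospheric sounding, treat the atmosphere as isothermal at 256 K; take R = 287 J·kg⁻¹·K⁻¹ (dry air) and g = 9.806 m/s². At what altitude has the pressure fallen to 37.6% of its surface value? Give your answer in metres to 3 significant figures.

z ≈ 7330 m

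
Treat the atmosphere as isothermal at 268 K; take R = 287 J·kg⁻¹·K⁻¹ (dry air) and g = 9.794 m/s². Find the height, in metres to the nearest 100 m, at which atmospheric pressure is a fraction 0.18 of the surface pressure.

z ≈ 13500 m

Scale height: H = RT/g = 287 × 268 / 9.794 = 7853.4 m.
Set P/P₀ = exp(−z/H) = 0.18, so z = −H ln(0.18).
−ln(0.18) = 1.7148; z = 7853.4 × 1.7148 = 13467 m.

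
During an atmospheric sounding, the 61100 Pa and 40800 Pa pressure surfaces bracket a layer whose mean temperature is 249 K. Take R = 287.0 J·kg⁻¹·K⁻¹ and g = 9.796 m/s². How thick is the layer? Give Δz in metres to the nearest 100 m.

Δz ≈ 2900 m

Hypsometric equation: Δz = (R T̄/g) ln(P₁/P₂).
R T̄/g = 287.0 × 249 / 9.796 = 7295.1 m.
ln(61100/40800) = ln(1.4975) = 0.40380.
Δz = 7295.1 × 0.40380 = 2945.8 m.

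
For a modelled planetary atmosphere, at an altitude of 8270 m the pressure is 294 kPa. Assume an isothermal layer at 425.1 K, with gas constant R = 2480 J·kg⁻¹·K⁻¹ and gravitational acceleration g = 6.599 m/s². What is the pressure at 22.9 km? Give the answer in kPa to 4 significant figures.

Scale height: H = RT/g = 2480 × 425.1 / 6.599 = 159760 m.
Between two levels, P₂ = P₁ exp(−Δz/H) with Δz = z₂ − z₁.
Δz = 22900 − 8270.0 = 14630 m; Δz/H = 14630/159760 = 0.091575.
P₂ = 294 × exp(−0.091575) = 294 × 0.91249 = 268.27 kPa.

P ≈ 268.3 kPa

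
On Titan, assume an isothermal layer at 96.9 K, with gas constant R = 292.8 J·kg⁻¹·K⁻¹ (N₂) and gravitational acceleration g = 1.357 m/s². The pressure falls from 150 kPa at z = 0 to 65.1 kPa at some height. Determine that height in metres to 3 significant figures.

Scale height: H = RT/g = 292.8 × 96.9 / 1.357 = 20908 m.
Invert the barometric formula: z = H ln(P₀/P).
P₀/P = 150/65.1 = 2.3041; ln(2.3041) = 0.83469.
z = 20908 × 0.83469 = 17452 m.

z ≈ 17500 m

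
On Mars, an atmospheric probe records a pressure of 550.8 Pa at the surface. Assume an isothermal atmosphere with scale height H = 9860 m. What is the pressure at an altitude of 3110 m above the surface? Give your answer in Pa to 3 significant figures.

P ≈ 402 Pa

Barometric formula: P = P₀ exp(−z/H).
z/H = 3110.0/9860.0 = 0.31542; exp(−0.31542) = 0.72948.
P = 550.8 × 0.72948 = 401.80 Pa.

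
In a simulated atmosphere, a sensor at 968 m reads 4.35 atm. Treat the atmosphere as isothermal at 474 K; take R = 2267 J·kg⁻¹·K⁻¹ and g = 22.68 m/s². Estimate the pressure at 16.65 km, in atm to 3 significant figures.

P ≈ 3.12 atm

Scale height: H = RT/g = 2267 × 474 / 22.68 = 47379 m.
Between two levels, P₂ = P₁ exp(−Δz/H) with Δz = z₂ − z₁.
Δz = 16650 − 968.00 = 15682 m; Δz/H = 15682/47379 = 0.33099.
P₂ = 4.35 × exp(−0.33099) = 4.35 × 0.71821 = 3.1242 atm.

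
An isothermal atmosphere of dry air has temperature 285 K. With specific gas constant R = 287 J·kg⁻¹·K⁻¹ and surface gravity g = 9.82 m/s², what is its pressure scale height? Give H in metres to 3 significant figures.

The scale height of an isothermal atmosphere is H = RT/g.
H = 287 × 285 / 9.82 = 81795/9.82 = 8329.4 m.

H ≈ 8330 m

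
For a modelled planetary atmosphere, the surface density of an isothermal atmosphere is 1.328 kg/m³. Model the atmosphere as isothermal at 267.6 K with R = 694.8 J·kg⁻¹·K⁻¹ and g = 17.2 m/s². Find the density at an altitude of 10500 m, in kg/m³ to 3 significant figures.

ρ ≈ 0.503 kg/m³

Scale height: H = RT/g = 694.8 × 267.6 / 17.2 = 10810 m.
In an isothermal atmosphere, density decays like pressure: ρ = ρ₀ exp(−z/H).
z/H = 10500/10810 = 0.97132; exp(−0.97132) = 0.37858.
ρ = 1.328 × 0.37858 = 0.50275 kg/m³.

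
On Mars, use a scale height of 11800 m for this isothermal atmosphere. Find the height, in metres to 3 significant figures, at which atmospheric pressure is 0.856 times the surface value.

z ≈ 1830 m

Set P/P₀ = exp(−z/H) = 0.856, so z = −H ln(0.856).
−ln(0.856) = 0.15548; z = 11800 × 0.15548 = 1834.7 m.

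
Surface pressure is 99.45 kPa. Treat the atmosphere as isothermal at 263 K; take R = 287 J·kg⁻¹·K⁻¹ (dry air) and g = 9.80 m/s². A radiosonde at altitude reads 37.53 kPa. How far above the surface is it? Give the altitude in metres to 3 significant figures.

z ≈ 7510 m

Scale height: H = RT/g = 287 × 263 / 9.80 = 7702.1 m.
Invert the barometric formula: z = H ln(P₀/P).
P₀/P = 99.45/37.53 = 2.6499; ln(2.6499) = 0.97452.
z = 7702.1 × 0.97452 = 7505.9 m.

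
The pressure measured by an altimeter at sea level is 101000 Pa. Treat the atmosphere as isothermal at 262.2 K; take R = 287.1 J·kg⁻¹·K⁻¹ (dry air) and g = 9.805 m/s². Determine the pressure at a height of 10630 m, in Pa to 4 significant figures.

P ≈ 25290 Pa

Scale height: H = RT/g = 287.1 × 262.2 / 9.805 = 7677.5 m.
Barometric formula: P = P₀ exp(−z/H).
z/H = 10630/7677.5 = 1.3846; exp(−1.3846) = 0.25042.
P = 101000 × 0.25042 = 25292 Pa.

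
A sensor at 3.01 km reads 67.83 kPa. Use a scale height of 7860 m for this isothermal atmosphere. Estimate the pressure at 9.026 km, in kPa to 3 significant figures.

P ≈ 31.6 kPa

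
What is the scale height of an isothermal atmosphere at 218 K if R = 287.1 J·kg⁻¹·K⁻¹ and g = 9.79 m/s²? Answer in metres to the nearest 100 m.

The scale height of an isothermal atmosphere is H = RT/g.
H = 287.1 × 218 / 9.79 = 62588/9.79 = 6393.1 m.

H ≈ 6400 m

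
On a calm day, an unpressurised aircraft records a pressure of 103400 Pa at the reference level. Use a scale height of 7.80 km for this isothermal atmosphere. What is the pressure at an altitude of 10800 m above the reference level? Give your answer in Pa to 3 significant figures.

P ≈ 25900 Pa

Barometric formula: P = P₀ exp(−z/H).
z/H = 10800/7800.0 = 1.3846; exp(−1.3846) = 0.25042.
P = 103400 × 0.25042 = 25893 Pa.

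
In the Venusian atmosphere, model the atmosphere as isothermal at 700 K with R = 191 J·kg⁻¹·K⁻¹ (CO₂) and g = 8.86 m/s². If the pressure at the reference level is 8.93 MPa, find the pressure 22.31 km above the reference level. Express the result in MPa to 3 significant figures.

P ≈ 2.04 MPa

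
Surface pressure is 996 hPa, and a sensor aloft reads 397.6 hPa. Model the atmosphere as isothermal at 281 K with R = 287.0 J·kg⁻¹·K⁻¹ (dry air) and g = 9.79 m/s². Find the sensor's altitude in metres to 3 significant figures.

Scale height: H = RT/g = 287.0 × 281 / 9.79 = 8237.7 m.
Invert the barometric formula: z = H ln(P₀/P).
P₀/P = 996/397.6 = 2.5050; ln(2.5050) = 0.91829.
z = 8237.7 × 0.91829 = 7564.6 m.

z ≈ 7560 m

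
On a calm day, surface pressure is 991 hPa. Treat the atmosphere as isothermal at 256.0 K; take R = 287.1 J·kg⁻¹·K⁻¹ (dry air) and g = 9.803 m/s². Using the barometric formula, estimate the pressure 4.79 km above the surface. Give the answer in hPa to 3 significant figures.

P ≈ 523 hPa

Scale height: H = RT/g = 287.1 × 256.0 / 9.803 = 7497.5 m.
Barometric formula: P = P₀ exp(−z/H).
z/H = 4790.0/7497.5 = 0.63888; exp(−0.63888) = 0.52788.
P = 991 × 0.52788 = 523.13 hPa.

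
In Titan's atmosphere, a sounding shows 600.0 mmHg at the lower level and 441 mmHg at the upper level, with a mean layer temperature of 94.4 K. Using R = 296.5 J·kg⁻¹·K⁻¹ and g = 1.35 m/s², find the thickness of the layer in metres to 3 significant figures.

Hypsometric equation: Δz = (R T̄/g) ln(P₁/P₂).
R T̄/g = 296.5 × 94.4 / 1.35 = 20733 m.
ln(600.0/441) = ln(1.3605) = 0.30785.
Δz = 20733 × 0.30785 = 6382.7 m.

Δz ≈ 6380 m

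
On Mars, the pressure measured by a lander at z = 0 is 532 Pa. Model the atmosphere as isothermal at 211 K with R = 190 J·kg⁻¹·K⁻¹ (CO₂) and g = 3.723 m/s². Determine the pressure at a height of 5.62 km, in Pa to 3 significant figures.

P ≈ 316 Pa

Scale height: H = RT/g = 190 × 211 / 3.723 = 10768 m.
Barometric formula: P = P₀ exp(−z/H).
z/H = 5620.0/10768 = 0.52192; exp(−0.52192) = 0.59338.
P = 532 × 0.59338 = 315.68 Pa.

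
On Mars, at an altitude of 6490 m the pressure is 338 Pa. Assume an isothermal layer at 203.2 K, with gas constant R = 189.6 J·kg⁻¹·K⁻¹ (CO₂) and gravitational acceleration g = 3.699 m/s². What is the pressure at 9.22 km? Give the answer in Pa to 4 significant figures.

P ≈ 260.1 Pa

Scale height: H = RT/g = 189.6 × 203.2 / 3.699 = 10415 m.
Between two levels, P₂ = P₁ exp(−Δz/H) with Δz = z₂ − z₁.
Δz = 9220.0 − 6490.0 = 2730.0 m; Δz/H = 2730.0/10415 = 0.26212.
P₂ = 338 × exp(−0.26212) = 338 × 0.76942 = 260.06 Pa.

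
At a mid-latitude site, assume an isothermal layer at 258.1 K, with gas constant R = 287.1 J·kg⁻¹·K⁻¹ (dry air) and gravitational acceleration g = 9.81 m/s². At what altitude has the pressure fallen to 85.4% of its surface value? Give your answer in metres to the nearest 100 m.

Scale height: H = RT/g = 287.1 × 258.1 / 9.81 = 7553.6 m.
Set P/P₀ = exp(−z/H) = 0.854, so z = −H ln(0.854).
−ln(0.854) = 0.15782; z = 7553.6 × 0.15782 = 1192.1 m.

z ≈ 1200 m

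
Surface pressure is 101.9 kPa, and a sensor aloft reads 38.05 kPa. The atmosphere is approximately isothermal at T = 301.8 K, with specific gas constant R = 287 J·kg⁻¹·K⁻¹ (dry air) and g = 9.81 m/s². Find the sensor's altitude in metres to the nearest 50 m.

z ≈ 8700 m

Scale height: H = RT/g = 287 × 301.8 / 9.81 = 8829.4 m.
Invert the barometric formula: z = H ln(P₀/P).
P₀/P = 101.9/38.05 = 2.6781; ln(2.6781) = 0.98511.
z = 8829.4 × 0.98511 = 8697.9 m.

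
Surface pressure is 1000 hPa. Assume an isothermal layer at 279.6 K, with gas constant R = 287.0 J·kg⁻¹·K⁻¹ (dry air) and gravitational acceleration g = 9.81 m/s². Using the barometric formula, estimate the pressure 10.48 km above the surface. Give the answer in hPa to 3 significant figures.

Scale height: H = RT/g = 287.0 × 279.6 / 9.81 = 8179.9 m.
Barometric formula: P = P₀ exp(−z/H).
z/H = 10480/8179.9 = 1.2812; exp(−1.2812) = 0.27770.
P = 1000 × 0.27770 = 277.70 hPa.

P ≈ 278 hPa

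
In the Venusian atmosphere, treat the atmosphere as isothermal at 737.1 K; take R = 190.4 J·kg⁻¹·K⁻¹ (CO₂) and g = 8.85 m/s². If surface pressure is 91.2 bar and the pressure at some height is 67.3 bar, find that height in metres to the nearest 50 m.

Scale height: H = RT/g = 190.4 × 737.1 / 8.85 = 15858 m.
Invert the barometric formula: z = H ln(P₀/P).
P₀/P = 91.2/67.3 = 1.3551; ln(1.3551) = 0.30388.
z = 15858 × 0.30388 = 4818.9 m.

z ≈ 4800 m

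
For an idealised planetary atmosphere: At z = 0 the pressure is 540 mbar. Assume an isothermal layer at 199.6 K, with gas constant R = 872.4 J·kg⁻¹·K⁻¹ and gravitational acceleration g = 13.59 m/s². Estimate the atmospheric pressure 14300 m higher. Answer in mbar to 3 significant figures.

P ≈ 177 mbar

Scale height: H = RT/g = 872.4 × 199.6 / 13.59 = 12813 m.
Barometric formula: P = P₀ exp(−z/H).
z/H = 14300/12813 = 1.1161; exp(−1.1161) = 0.32755.
P = 540 × 0.32755 = 176.88 mbar.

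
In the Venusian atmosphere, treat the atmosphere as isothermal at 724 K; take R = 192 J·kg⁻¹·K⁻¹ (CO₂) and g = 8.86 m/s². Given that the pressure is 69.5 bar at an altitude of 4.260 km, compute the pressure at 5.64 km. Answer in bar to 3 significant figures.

P ≈ 63.6 bar

Scale height: H = RT/g = 192 × 724 / 8.86 = 15689 m.
Between two levels, P₂ = P₁ exp(−Δz/H) with Δz = z₂ − z₁.
Δz = 5640.0 − 4260.0 = 1380.0 m; Δz/H = 1380.0/15689 = 0.087960.
P₂ = 69.5 × exp(−0.087960) = 69.5 × 0.91580 = 63.648 bar.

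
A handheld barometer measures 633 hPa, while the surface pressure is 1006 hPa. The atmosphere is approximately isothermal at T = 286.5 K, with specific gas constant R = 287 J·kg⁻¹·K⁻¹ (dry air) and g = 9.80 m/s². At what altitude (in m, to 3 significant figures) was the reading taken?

Scale height: H = RT/g = 287 × 286.5 / 9.80 = 8390.4 m.
Invert the barometric formula: z = H ln(P₀/P).
P₀/P = 1006/633 = 1.5893; ln(1.5893) = 0.46329.
z = 8390.4 × 0.46329 = 3887.2 m.

z ≈ 3890 m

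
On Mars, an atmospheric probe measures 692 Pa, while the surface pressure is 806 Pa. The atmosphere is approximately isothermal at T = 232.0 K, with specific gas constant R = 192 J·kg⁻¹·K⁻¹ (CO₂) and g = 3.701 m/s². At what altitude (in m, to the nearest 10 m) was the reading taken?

Scale height: H = RT/g = 192 × 232.0 / 3.701 = 12036 m.
Invert the barometric formula: z = H ln(P₀/P).
P₀/P = 806/692 = 1.1647; ln(1.1647) = 0.15246.
z = 12036 × 0.15246 = 1835.0 m.

z ≈ 1840 m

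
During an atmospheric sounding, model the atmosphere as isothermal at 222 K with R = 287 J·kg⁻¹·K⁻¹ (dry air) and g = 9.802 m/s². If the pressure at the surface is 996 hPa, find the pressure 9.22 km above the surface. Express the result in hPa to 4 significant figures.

Scale height: H = RT/g = 287 × 222 / 9.802 = 6500.1 m.
Barometric formula: P = P₀ exp(−z/H).
z/H = 9220.0/6500.1 = 1.4184; exp(−1.4184) = 0.24210.
P = 996 × 0.24210 = 241.13 hPa.

P ≈ 241.1 hPa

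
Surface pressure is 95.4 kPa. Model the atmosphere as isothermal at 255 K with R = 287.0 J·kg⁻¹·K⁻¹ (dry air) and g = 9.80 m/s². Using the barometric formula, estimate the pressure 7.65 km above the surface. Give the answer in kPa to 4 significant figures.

P ≈ 34.25 kPa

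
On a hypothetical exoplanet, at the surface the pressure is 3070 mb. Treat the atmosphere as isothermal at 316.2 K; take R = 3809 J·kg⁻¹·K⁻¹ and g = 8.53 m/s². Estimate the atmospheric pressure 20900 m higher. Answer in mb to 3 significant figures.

Scale height: H = RT/g = 3809 × 316.2 / 8.53 = 141200 m.
Barometric formula: P = P₀ exp(−z/H).
z/H = 20900/141200 = 0.14802; exp(−0.14802) = 0.86241.
P = 3070 × 0.86241 = 2647.6 mb.

P ≈ 2650 mb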